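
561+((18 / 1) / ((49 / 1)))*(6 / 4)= 561.55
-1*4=-4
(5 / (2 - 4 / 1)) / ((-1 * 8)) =5 / 16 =0.31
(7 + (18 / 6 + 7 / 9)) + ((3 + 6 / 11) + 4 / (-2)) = 1220 / 99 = 12.32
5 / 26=0.19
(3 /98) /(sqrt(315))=0.00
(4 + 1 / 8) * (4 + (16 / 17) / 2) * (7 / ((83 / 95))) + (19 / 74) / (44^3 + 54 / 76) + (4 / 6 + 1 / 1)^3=1390590356127139 / 9125732750382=152.38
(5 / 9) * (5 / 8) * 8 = 25 / 9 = 2.78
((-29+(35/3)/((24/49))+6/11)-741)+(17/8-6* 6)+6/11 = -154235/198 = -778.96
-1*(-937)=937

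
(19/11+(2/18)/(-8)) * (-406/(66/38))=-5233949/13068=-400.52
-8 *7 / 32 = -7 / 4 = -1.75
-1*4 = -4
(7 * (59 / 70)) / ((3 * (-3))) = -59 / 90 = -0.66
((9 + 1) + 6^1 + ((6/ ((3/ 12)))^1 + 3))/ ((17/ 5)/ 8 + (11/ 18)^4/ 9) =203128560/ 2080871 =97.62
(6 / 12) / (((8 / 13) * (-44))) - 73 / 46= -25995 / 16192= -1.61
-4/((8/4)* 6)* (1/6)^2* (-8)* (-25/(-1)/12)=25/162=0.15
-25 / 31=-0.81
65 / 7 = 9.29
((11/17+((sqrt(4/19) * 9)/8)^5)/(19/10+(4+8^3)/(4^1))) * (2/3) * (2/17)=0.00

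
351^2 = 123201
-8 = -8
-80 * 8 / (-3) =640 / 3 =213.33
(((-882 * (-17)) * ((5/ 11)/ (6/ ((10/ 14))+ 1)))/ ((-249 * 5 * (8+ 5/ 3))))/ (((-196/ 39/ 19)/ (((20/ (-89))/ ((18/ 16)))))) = -5038800/ 110753291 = -0.05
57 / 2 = 28.50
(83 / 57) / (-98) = -83 / 5586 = -0.01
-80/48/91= -5/273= -0.02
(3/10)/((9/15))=1/2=0.50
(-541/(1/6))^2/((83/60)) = 7616758.55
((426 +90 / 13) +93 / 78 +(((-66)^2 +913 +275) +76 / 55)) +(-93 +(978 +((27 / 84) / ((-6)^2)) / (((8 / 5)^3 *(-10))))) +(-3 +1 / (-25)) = 2813263233761 / 410009600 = 6861.46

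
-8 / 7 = -1.14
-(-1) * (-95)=-95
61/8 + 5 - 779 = -766.38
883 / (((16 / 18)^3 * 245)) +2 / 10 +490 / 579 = 89739581 / 14525952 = 6.18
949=949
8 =8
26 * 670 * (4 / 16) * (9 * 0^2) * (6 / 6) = 0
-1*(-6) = 6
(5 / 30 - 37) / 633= -221 / 3798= -0.06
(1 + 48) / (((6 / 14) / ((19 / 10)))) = 6517 / 30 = 217.23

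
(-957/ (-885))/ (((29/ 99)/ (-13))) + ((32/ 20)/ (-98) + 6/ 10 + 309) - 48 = 213.59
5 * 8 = 40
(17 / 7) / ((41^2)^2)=17 / 19780327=0.00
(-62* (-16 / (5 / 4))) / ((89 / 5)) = 3968 / 89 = 44.58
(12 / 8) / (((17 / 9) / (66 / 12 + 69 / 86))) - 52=-68707 / 1462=-47.00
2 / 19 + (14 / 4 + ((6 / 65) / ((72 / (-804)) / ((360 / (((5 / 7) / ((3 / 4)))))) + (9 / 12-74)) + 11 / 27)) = 330858419081 / 82479324330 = 4.01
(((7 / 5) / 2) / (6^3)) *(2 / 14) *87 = 29 / 720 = 0.04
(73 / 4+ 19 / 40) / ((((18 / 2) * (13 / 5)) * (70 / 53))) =5671 / 9360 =0.61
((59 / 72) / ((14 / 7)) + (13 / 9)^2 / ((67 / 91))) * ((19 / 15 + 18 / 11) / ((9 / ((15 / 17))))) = 134906039 / 146138256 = 0.92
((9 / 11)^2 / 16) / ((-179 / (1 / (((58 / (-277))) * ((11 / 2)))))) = 22437 / 110547536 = 0.00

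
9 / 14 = 0.64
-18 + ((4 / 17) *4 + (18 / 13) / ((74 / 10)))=-137960 / 8177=-16.87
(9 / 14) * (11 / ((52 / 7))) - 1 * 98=-10093 / 104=-97.05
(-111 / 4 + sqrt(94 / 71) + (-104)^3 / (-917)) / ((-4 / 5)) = -21988345 / 14672- 5 * sqrt(6674) / 284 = -1500.10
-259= -259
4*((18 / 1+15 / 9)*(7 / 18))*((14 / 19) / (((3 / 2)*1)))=23128 / 1539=15.03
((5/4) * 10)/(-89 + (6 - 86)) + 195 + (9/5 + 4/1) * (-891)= -8404157/1690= -4972.87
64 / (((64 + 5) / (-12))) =-256 / 23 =-11.13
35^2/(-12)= -1225/12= -102.08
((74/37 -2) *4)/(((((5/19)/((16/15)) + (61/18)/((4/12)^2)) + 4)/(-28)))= 0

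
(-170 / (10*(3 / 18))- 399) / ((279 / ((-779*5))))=6994.25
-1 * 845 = -845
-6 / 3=-2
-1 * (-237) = 237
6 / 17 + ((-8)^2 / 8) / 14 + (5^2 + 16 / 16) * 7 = 21768 / 119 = 182.92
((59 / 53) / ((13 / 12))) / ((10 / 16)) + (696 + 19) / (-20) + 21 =-180599 / 13780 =-13.11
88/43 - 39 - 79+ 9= -4599/43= -106.95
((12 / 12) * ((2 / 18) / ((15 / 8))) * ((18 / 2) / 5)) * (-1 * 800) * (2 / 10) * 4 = -1024 / 15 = -68.27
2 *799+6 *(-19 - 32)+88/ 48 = 7763/ 6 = 1293.83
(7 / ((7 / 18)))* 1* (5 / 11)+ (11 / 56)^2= 283571 / 34496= 8.22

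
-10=-10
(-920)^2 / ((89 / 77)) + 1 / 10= 651728089 / 890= 732278.75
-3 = -3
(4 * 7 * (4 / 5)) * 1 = 112 / 5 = 22.40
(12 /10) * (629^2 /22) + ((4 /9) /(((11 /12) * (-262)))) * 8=466460419 /21615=21580.40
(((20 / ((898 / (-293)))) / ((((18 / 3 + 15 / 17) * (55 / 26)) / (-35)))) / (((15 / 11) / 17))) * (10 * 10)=237095600 / 12123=19557.50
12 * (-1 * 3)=-36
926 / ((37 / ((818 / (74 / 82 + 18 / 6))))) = 7764047 / 1480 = 5245.98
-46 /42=-23 /21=-1.10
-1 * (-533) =533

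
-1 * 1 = -1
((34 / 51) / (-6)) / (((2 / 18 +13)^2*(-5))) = 9 / 69620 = 0.00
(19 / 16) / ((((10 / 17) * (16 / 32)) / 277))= 89471 / 80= 1118.39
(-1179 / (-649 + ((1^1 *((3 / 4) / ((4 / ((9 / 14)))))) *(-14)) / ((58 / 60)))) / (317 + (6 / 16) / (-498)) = 0.01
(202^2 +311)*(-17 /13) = -698955 /13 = -53765.77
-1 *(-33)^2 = -1089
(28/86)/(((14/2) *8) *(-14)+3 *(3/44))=-616/1482941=-0.00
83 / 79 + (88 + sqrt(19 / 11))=sqrt(209) / 11 + 7035 / 79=90.36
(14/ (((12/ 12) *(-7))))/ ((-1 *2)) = 1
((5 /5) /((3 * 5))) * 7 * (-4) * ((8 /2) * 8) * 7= -6272 /15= -418.13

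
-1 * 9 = -9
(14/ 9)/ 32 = 7/ 144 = 0.05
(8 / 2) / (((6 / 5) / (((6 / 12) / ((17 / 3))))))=5 / 17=0.29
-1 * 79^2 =-6241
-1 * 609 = -609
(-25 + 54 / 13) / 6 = -271 / 78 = -3.47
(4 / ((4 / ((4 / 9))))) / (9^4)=4 / 59049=0.00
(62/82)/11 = 31/451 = 0.07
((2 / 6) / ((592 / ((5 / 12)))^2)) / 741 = 25 / 112187731968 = 0.00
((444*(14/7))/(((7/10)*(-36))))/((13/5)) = -3700/273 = -13.55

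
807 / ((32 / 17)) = 13719 / 32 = 428.72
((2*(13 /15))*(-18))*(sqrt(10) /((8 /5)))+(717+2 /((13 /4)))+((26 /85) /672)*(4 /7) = 466263589 /649740 - 39*sqrt(10) /2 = 655.95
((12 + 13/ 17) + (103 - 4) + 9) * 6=12318/ 17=724.59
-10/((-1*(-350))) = -1/35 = -0.03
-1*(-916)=916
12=12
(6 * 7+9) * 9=459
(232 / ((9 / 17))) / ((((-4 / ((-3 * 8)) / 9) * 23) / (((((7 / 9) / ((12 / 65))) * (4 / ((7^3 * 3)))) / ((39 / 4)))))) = 157760 / 91287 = 1.73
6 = 6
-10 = -10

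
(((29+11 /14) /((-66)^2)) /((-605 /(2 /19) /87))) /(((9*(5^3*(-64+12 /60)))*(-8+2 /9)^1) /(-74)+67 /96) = 0.00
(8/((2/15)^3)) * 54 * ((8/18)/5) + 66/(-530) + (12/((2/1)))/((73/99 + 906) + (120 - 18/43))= 18756147017343/1157795335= 16199.88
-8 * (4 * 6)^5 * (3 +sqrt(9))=-382205952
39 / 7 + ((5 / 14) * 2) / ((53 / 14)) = 2137 / 371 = 5.76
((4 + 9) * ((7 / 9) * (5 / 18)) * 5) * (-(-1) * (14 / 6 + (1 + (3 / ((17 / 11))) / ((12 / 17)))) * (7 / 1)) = 1162525 / 1944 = 598.01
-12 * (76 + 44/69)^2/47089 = -111851776/74730243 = -1.50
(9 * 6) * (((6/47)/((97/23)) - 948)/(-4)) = 58344219/4559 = 12797.59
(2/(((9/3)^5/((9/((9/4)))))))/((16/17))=17/486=0.03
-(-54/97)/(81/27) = 18/97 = 0.19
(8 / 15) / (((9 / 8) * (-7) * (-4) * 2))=8 / 945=0.01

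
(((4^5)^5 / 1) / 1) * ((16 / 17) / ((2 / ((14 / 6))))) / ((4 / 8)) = 126100789566373888 / 51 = 2472564501301448.78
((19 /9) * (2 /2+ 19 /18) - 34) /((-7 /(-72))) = -19220 /63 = -305.08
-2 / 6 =-1 / 3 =-0.33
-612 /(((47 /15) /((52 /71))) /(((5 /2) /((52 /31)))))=-711450 /3337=-213.20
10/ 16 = 5/ 8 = 0.62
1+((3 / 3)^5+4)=6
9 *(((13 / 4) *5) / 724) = 585 / 2896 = 0.20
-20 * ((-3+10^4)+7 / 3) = -199986.67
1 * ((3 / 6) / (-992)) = -1 / 1984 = -0.00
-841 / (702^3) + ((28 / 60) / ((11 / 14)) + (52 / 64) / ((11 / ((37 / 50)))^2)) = 0.60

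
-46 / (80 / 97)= -2231 / 40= -55.78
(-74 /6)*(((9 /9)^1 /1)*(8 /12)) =-74 /9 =-8.22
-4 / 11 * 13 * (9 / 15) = -156 / 55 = -2.84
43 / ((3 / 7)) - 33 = 202 / 3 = 67.33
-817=-817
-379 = -379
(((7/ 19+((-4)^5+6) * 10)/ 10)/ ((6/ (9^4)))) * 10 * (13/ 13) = -422994231/ 38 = -11131427.13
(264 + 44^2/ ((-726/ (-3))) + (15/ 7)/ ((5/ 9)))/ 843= 1931/ 5901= 0.33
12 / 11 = 1.09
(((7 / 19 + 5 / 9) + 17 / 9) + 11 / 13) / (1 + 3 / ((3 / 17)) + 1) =8134 / 42237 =0.19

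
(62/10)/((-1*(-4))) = 31/20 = 1.55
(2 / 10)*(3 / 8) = 3 / 40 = 0.08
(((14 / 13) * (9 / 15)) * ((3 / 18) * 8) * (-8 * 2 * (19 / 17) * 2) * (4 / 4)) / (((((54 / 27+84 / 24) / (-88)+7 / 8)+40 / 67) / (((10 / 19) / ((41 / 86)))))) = -330416128 / 13691171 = -24.13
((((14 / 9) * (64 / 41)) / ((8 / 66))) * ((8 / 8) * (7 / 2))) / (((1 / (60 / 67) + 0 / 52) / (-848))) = -146263040 / 2747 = -53244.65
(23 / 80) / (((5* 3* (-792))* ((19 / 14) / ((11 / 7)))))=-0.00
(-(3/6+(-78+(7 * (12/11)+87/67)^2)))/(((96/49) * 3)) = -124129495/312865344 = -0.40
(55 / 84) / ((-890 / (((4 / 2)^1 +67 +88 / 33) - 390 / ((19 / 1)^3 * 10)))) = -2027531 / 38458413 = -0.05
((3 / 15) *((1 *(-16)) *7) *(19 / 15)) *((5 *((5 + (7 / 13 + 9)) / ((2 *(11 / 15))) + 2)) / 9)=-3625048 / 19305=-187.78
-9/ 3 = -3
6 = 6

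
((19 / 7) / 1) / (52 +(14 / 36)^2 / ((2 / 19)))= 12312 / 242389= 0.05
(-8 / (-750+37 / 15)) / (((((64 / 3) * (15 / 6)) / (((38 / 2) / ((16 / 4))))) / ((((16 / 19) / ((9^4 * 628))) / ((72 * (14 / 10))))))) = 5 / 2587256761824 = 0.00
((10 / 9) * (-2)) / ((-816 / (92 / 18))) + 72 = 72.01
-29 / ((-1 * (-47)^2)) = 0.01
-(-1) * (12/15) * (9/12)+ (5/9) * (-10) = -223/45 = -4.96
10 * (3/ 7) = 4.29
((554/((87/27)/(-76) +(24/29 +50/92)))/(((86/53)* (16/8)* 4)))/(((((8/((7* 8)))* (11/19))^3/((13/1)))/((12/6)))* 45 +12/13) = 17070828664475859/491102146522025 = 34.76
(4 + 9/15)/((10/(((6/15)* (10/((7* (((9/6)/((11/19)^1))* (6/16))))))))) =8096/29925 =0.27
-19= -19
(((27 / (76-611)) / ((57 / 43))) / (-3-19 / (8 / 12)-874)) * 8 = 6192 / 18408815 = 0.00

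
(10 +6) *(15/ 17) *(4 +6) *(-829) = -1989600/ 17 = -117035.29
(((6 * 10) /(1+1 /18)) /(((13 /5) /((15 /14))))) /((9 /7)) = 4500 /247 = 18.22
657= 657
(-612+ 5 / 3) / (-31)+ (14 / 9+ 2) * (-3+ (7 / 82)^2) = 4243229 / 468999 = 9.05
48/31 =1.55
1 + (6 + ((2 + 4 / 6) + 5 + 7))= 65 / 3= 21.67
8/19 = 0.42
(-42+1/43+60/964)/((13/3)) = -1303080/134719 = -9.67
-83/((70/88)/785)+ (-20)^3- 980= -90889.14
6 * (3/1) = 18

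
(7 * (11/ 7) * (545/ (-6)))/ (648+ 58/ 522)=-17985/ 11666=-1.54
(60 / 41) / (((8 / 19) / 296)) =42180 / 41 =1028.78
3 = 3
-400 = -400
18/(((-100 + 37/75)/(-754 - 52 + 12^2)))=893700/7463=119.75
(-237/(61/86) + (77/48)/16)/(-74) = 15648679/3466752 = 4.51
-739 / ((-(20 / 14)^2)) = 36211 / 100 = 362.11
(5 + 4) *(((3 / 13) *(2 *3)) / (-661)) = -162 / 8593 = -0.02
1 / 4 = 0.25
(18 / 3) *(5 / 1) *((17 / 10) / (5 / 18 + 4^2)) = 918 / 293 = 3.13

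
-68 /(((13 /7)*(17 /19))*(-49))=0.84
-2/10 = -1/5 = -0.20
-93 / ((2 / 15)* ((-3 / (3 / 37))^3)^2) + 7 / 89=35920045571 / 456699300802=0.08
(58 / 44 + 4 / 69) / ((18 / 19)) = 39691 / 27324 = 1.45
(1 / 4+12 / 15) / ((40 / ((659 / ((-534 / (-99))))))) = 456687 / 142400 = 3.21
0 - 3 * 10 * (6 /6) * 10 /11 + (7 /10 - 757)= -86193 /110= -783.57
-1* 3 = -3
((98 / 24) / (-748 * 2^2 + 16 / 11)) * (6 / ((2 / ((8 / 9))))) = -539 / 148032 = -0.00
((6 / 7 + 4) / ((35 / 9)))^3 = 28652616 / 14706125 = 1.95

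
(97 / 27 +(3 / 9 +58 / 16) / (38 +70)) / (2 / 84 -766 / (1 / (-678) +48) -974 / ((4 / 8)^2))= -0.00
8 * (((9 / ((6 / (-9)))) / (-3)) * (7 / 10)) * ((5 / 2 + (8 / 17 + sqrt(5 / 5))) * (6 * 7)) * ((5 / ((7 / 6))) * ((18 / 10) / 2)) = 275562 / 17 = 16209.53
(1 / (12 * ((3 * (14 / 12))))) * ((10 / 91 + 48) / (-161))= -2189 / 307671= -0.01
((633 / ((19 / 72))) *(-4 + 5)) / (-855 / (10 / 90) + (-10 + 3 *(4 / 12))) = -633 / 2033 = -0.31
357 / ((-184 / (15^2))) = -80325 / 184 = -436.55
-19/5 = -3.80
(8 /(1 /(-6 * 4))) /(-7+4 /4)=32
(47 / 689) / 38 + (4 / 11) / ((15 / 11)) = 105433 / 392730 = 0.27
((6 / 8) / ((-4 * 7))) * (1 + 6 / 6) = -3 / 56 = -0.05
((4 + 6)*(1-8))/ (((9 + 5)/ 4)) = -20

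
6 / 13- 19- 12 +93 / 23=-7922 / 299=-26.49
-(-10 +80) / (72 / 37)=-1295 / 36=-35.97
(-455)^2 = 207025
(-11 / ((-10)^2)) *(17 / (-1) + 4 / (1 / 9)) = -209 / 100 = -2.09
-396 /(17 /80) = -31680 /17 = -1863.53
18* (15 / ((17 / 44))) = 11880 / 17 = 698.82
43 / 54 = 0.80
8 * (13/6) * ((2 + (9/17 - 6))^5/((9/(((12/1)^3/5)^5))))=-21213793079341845873426432/4437053125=-4781054560698289.11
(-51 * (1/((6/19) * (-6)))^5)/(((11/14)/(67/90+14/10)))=56868565733/9976919040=5.70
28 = 28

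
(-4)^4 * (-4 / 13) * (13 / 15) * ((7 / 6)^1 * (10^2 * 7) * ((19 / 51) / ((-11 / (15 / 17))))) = 47667200 / 28611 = 1666.04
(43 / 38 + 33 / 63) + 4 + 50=44413 / 798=55.66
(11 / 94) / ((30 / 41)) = 451 / 2820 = 0.16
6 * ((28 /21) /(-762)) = -4 /381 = -0.01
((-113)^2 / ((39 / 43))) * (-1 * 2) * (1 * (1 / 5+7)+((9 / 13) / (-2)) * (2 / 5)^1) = -168014502 / 845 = -198833.73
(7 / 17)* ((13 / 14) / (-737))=-0.00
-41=-41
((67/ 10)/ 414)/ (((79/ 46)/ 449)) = 30083/ 7110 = 4.23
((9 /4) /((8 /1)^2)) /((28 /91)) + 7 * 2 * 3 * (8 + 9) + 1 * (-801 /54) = 2148191 /3072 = 699.28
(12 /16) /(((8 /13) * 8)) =39 /256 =0.15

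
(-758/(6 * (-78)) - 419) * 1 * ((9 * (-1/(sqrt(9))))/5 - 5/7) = 548.56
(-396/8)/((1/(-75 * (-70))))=-259875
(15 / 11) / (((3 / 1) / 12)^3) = 960 / 11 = 87.27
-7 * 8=-56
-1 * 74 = -74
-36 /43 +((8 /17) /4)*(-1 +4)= -354 /731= -0.48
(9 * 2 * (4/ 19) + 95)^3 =964122.05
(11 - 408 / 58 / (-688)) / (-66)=-54919 / 329208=-0.17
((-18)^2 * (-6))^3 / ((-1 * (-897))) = -2448880128 / 299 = -8190234.54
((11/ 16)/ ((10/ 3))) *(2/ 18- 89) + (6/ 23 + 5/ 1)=-902/ 69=-13.07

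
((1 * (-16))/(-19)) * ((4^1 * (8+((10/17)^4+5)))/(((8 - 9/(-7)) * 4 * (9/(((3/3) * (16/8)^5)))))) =3927250432/928335915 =4.23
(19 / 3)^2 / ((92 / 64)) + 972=206980 / 207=999.90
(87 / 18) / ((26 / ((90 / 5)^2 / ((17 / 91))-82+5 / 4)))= 3260905 / 10608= 307.40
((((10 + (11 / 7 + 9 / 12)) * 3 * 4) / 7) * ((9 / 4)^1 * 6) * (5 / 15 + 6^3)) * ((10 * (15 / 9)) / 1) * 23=1158708375 / 49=23647109.69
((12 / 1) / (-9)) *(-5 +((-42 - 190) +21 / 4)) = 309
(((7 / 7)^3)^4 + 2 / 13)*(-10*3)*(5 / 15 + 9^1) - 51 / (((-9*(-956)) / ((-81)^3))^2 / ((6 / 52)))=-541155075753 / 23762336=-22773.65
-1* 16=-16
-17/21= -0.81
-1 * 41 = -41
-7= -7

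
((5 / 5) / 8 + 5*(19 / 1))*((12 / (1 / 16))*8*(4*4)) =2337792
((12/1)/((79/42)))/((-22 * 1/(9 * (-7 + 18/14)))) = 12960/869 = 14.91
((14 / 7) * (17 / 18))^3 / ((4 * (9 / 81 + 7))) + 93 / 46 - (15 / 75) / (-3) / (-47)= 252988429 / 112078080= 2.26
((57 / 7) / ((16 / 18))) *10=2565 / 28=91.61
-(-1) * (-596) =-596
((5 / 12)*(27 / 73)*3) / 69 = 45 / 6716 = 0.01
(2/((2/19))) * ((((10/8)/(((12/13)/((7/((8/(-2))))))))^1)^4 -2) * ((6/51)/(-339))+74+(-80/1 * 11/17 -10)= 47148612319949/3915827380224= 12.04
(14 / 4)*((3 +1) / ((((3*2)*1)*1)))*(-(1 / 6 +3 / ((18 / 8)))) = -7 / 2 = -3.50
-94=-94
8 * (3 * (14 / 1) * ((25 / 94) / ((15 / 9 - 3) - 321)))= -12600 / 45449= -0.28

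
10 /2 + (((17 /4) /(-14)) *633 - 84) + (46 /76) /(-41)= -271.18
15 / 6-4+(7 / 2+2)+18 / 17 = 86 / 17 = 5.06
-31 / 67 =-0.46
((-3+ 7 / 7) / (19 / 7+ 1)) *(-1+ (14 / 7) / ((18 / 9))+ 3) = -1.62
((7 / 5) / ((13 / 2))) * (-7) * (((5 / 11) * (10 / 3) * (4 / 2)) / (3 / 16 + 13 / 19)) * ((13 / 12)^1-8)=36.25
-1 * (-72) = 72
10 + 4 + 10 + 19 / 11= 283 / 11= 25.73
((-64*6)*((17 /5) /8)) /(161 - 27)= -408 /335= -1.22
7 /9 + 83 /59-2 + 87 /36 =5525 /2124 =2.60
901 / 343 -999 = -341756 / 343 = -996.37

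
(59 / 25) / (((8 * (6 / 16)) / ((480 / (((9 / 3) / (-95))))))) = -35872 / 3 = -11957.33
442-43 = 399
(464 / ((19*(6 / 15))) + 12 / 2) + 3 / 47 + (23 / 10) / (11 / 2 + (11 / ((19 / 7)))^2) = 67.22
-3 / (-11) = 3 / 11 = 0.27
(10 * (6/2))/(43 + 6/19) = 570/823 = 0.69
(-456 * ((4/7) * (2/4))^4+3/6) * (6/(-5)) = 36573/12005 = 3.05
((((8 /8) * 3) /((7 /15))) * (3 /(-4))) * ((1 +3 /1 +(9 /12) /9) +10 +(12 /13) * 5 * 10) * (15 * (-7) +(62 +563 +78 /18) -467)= -16651.28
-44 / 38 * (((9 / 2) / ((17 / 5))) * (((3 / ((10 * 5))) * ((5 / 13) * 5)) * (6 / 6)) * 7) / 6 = -3465 / 16796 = -0.21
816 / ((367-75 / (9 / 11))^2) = 1836 / 170569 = 0.01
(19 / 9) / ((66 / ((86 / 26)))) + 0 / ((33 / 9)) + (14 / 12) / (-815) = 328423 / 3146715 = 0.10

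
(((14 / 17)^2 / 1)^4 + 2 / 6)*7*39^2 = 40469689237341 / 6975757441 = 5801.48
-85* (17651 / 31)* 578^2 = -501237918140 / 31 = -16168965101.29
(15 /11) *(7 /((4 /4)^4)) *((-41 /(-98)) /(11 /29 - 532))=-0.01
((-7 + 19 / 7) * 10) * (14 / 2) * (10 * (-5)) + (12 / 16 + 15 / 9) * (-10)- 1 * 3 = 14972.83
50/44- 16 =-327/22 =-14.86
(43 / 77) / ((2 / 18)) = 387 / 77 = 5.03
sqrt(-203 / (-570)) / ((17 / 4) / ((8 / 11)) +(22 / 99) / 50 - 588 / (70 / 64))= -240 * sqrt(115710) / 72743647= -0.00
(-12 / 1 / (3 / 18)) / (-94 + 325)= -24 / 77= -0.31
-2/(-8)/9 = 0.03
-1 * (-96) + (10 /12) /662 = 381317 /3972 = 96.00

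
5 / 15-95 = -284 / 3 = -94.67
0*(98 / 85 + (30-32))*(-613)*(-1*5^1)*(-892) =0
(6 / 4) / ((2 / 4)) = 3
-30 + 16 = -14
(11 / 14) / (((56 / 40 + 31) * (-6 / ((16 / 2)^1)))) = -55 / 1701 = -0.03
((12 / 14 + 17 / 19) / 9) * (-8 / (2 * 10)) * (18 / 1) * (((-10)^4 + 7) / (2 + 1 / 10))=-18653048 / 2793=-6678.50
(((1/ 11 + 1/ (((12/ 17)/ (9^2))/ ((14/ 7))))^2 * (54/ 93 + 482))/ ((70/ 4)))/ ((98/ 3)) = 5204570604/ 116963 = 44497.58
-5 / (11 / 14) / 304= -35 / 1672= -0.02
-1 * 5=-5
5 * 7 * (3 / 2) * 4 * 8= 1680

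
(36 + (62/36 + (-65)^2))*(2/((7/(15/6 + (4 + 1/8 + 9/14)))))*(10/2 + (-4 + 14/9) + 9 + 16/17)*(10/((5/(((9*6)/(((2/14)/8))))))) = 238837120544/357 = 669011542.14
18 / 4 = 9 / 2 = 4.50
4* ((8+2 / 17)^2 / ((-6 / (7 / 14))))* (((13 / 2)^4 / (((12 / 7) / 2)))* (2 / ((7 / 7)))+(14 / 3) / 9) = -951970943 / 10404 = -91500.48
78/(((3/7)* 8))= 91/4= 22.75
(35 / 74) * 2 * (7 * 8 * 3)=5880 / 37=158.92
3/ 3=1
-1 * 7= -7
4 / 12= 1 / 3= 0.33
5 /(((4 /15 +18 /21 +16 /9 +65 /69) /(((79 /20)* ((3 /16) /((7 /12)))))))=735885 /445552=1.65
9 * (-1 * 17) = -153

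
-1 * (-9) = 9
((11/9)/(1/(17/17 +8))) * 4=44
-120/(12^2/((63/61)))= -105/122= -0.86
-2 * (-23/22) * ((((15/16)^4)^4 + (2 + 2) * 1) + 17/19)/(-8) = -42327980025111264109749/30842956091242370301952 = -1.37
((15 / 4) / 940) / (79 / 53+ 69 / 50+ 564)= 0.00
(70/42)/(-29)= -5/87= -0.06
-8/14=-4/7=-0.57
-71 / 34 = -2.09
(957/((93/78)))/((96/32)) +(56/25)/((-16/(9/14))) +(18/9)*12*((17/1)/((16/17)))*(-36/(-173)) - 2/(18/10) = 1720985797/4826700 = 356.56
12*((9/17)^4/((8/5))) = 0.59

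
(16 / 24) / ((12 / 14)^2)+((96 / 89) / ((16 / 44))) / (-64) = 16553 / 19224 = 0.86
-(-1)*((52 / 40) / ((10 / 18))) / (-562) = -117 / 28100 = -0.00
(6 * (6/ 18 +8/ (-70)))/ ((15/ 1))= 46/ 525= 0.09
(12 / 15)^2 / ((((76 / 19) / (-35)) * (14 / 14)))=-28 / 5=-5.60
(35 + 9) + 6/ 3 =46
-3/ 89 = -0.03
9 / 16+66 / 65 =1641 / 1040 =1.58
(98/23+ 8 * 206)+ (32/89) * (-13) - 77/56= 26958363/16376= 1646.21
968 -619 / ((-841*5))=4071059 / 4205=968.15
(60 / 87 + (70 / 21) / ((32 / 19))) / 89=3715 / 123888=0.03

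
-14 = -14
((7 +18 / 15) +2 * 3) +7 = 106 / 5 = 21.20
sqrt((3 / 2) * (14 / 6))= sqrt(14) / 2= 1.87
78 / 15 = 26 / 5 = 5.20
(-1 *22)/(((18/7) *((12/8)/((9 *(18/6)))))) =-154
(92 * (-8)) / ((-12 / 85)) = 5213.33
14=14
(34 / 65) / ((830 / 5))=17 / 5395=0.00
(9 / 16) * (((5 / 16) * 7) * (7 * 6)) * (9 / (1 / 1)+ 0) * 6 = 178605 / 64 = 2790.70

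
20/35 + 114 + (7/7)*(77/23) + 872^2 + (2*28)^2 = 122945705/161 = 763637.92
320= 320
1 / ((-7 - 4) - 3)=-1 / 14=-0.07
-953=-953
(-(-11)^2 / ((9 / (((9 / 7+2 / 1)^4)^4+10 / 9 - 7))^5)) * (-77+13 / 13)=4710188870093280894983890208304653608094331451672431314800996705725561018612554675263853129527090659291984502304567296 / 141341044219695948150757068553473903657797105092237040068729493313192952432401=33324989893041370511723190000000000000000.00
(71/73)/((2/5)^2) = 1775/292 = 6.08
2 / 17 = 0.12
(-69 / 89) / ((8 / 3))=-207 / 712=-0.29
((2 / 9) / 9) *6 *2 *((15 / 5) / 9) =8 / 81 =0.10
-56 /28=-2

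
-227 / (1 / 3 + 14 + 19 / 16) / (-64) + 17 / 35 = 0.71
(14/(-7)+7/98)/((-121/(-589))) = -15903/1694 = -9.39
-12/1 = -12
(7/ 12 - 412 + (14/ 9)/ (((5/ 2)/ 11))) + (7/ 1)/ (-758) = -27600547/ 68220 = -404.58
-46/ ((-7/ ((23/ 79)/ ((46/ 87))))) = 2001/ 553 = 3.62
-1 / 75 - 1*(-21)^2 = -33076 / 75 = -441.01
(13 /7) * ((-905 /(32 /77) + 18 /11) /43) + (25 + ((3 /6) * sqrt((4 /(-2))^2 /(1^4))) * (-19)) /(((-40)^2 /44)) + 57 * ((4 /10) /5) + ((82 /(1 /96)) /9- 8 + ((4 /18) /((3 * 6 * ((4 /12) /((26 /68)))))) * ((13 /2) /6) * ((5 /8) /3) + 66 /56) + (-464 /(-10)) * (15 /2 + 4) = 133565241143 /101787840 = 1312.19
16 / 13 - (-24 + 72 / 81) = 2848 / 117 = 24.34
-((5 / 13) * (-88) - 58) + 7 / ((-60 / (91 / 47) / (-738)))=1579743 / 6110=258.55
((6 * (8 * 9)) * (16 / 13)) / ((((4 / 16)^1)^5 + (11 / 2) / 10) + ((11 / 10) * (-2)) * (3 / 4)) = -35389440 / 73151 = -483.79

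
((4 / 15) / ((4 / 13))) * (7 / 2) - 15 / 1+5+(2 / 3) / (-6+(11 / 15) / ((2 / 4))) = -1814 / 255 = -7.11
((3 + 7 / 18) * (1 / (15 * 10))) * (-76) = -1.72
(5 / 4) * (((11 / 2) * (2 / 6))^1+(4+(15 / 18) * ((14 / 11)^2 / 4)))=7.71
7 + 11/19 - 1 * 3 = 87/19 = 4.58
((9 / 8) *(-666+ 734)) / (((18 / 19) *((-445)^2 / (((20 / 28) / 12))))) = 323 / 13307280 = 0.00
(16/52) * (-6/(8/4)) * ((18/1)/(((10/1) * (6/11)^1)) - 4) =42/65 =0.65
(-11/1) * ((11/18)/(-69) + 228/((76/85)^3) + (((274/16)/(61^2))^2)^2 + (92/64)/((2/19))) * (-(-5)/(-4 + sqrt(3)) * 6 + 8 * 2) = -7084818414872783822383457069/286055824770849215586816 + 3220372006760356282901571395 * sqrt(3)/381407766361132287449088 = -10142.89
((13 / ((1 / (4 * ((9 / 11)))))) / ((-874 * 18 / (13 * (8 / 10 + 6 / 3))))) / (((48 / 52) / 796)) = -84.89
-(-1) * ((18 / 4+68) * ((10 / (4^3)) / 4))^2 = 525625 / 65536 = 8.02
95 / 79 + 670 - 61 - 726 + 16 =-7884 / 79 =-99.80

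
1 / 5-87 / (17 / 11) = -4768 / 85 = -56.09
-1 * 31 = -31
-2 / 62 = -1 / 31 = -0.03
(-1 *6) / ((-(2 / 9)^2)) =243 / 2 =121.50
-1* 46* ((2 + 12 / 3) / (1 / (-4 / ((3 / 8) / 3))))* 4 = 35328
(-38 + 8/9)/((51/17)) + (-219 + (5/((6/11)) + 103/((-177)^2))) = -41767901/187974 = -222.20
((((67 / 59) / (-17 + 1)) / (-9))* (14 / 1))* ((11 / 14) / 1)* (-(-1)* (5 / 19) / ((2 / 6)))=3685 / 53808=0.07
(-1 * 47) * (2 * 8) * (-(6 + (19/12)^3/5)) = 2758853/540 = 5108.99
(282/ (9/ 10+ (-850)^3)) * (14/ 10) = -3948/ 6141249991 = -0.00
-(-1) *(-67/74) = -0.91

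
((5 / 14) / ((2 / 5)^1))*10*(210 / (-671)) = -1875 / 671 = -2.79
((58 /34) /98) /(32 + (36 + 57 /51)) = 29 /115150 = 0.00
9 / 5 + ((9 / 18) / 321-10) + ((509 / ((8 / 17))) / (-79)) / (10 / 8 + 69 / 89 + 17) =-7658698012 / 858782535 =-8.92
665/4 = 166.25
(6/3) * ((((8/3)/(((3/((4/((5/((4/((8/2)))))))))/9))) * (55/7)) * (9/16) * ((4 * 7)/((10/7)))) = 1108.80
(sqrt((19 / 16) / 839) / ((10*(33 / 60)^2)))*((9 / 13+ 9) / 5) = 252*sqrt(15941) / 1319747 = 0.02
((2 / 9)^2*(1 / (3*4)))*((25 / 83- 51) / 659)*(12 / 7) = -16832 / 31013199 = -0.00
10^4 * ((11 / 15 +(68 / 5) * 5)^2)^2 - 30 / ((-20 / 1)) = 36156354800915 / 162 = 223187375314.29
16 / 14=8 / 7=1.14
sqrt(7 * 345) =sqrt(2415) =49.14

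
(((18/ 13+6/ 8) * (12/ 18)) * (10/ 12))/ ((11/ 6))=185/ 286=0.65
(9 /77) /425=9 /32725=0.00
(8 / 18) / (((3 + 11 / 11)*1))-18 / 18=-8 / 9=-0.89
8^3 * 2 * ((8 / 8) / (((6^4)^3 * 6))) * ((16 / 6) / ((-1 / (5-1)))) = -4 / 4782969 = -0.00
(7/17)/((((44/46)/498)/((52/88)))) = 521157/4114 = 126.68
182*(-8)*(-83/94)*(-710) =-42901040/47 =-912788.09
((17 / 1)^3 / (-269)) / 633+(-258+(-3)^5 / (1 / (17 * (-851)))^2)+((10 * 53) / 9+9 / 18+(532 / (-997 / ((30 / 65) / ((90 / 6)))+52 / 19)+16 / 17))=-7108097909794322476687 / 139762339938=-50858463824.72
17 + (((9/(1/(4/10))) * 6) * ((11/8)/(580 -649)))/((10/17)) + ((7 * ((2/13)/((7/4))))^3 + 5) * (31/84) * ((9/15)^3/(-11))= 7893801529/486360875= 16.23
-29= -29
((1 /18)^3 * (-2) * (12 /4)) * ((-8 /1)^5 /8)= 1024 /243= 4.21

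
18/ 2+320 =329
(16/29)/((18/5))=40/261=0.15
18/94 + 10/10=56/47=1.19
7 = 7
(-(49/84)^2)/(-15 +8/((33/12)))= 77/2736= 0.03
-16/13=-1.23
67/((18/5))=335/18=18.61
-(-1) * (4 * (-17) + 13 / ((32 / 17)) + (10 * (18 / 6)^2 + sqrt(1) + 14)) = 1405 / 32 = 43.91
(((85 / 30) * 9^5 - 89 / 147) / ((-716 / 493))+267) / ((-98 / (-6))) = -24193301459 / 3438232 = -7036.55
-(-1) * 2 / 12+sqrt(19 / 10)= 1 / 6+sqrt(190) / 10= 1.55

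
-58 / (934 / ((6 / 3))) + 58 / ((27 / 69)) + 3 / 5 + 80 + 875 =23194214 / 21015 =1103.70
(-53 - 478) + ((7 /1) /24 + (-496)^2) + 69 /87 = 170858315 /696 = 245486.08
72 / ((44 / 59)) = 1062 / 11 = 96.55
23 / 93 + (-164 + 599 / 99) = -483988 / 3069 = -157.70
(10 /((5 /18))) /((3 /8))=96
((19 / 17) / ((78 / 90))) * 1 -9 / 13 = 132 / 221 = 0.60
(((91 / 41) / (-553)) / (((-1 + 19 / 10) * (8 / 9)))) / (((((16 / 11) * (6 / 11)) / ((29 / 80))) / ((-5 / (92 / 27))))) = 2052765 / 610279424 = 0.00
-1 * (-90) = 90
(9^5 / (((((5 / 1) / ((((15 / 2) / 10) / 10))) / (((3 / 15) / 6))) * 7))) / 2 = 2.11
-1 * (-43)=43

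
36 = 36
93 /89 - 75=-6582 /89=-73.96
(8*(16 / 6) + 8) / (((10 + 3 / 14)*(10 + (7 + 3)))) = 28 / 195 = 0.14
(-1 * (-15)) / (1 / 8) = 120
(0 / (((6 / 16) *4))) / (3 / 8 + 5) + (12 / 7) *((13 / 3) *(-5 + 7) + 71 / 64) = 1877 / 112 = 16.76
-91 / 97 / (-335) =91 / 32495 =0.00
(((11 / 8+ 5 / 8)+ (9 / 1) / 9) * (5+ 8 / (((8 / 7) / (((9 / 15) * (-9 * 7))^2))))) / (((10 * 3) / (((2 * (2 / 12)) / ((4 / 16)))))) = 500344 / 375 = 1334.25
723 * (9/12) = 2169/4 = 542.25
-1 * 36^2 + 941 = -355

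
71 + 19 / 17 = 1226 / 17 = 72.12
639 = 639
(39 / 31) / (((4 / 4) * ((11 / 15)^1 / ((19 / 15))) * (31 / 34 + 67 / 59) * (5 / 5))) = 495482 / 466829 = 1.06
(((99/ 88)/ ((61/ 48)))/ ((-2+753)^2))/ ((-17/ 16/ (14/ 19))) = -12096/ 11112511703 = -0.00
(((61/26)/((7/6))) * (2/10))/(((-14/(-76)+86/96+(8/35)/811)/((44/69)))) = 180470208/760180889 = 0.24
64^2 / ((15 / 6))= 1638.40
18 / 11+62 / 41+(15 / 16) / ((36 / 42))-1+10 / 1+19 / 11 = 216041 / 14432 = 14.97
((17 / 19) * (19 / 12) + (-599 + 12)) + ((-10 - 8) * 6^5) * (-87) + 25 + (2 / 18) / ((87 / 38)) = 38137284917 / 3132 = 12176655.47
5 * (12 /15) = 4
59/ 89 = 0.66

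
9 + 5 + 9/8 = 121/8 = 15.12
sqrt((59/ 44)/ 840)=sqrt(136290)/ 9240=0.04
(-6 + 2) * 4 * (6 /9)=-10.67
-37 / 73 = -0.51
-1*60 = -60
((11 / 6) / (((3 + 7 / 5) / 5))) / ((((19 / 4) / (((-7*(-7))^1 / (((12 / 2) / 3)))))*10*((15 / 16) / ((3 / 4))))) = 49 / 57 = 0.86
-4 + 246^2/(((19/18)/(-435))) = -473840356/19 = -24938966.11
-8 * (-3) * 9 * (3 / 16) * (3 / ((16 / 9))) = 2187 / 32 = 68.34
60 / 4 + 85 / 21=400 / 21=19.05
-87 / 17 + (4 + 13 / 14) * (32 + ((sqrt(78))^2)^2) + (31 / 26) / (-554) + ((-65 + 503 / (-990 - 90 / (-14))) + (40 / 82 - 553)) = 840205072713707 / 28462231980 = 29520.00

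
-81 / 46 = -1.76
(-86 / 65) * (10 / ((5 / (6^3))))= -37152 / 65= -571.57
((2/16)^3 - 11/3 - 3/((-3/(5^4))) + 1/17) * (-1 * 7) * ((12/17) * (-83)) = 9427214783/36992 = 254844.69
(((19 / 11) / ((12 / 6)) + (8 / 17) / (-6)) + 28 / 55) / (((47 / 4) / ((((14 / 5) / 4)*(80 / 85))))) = 813232 / 11205975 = 0.07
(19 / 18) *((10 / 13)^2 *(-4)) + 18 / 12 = -3037 / 3042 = -1.00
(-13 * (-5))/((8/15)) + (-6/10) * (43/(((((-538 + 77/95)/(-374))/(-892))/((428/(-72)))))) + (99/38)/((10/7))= -11067804555671/116355240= -95120.81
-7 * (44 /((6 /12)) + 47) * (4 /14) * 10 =-2700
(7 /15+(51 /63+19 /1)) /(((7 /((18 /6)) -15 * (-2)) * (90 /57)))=0.40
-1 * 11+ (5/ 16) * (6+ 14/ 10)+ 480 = 7541/ 16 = 471.31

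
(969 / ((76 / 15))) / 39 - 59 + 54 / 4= -40.60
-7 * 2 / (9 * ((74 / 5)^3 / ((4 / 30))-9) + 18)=-350 / 5468949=-0.00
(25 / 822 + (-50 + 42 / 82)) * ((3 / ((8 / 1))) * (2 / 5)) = -1666813 / 224680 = -7.42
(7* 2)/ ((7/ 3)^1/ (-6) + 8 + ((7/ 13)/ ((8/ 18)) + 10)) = 6552/ 8809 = 0.74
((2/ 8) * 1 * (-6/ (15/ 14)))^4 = 2401/ 625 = 3.84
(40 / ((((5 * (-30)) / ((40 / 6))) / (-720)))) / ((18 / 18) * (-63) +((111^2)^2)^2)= 640 / 11522688848587809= 0.00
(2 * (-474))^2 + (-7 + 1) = 898698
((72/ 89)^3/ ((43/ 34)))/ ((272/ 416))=19408896/ 30313667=0.64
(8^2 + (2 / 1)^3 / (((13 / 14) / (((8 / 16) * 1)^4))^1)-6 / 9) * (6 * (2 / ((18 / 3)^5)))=2491 / 25272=0.10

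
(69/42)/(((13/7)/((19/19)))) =23/26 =0.88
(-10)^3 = -1000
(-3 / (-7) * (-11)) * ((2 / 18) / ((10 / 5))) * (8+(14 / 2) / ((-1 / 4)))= 110 / 21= 5.24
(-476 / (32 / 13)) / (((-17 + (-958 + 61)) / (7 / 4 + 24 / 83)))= 1047319 / 2427584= 0.43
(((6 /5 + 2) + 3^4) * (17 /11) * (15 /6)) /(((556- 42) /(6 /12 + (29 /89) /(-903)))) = 574771513 /1817580072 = 0.32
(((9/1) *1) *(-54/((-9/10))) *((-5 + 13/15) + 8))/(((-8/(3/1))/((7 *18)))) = -98658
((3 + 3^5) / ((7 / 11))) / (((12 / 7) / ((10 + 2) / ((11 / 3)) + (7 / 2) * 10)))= 17261 / 2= 8630.50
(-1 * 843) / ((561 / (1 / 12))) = -0.13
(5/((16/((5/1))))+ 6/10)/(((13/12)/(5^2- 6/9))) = 12629/260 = 48.57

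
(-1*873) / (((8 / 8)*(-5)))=873 / 5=174.60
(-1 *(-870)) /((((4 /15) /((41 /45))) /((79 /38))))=469655 /76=6179.67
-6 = -6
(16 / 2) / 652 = 0.01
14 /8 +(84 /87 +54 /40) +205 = 60629 /290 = 209.07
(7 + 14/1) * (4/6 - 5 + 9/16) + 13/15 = -18797/240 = -78.32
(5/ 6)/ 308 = 5/ 1848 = 0.00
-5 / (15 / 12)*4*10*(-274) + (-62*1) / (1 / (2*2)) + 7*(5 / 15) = 130783 / 3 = 43594.33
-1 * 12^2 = -144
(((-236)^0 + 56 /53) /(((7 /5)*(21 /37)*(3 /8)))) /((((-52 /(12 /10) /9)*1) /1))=-48396 /33761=-1.43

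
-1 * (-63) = 63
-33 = -33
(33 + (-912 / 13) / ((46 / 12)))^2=19316025 / 89401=216.06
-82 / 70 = -41 / 35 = -1.17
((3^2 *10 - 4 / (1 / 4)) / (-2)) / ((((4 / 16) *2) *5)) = -74 / 5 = -14.80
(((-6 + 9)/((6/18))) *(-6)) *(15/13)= -810/13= -62.31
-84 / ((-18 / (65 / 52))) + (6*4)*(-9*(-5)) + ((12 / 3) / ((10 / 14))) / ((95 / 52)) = 3103361 / 2850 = 1088.90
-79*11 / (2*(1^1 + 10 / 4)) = -869 / 7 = -124.14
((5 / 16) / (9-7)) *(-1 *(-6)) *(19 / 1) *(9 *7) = 17955 / 16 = 1122.19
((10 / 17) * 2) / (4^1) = 5 / 17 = 0.29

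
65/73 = 0.89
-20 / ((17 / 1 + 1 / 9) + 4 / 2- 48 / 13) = -585 / 451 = -1.30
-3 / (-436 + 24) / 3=1 / 412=0.00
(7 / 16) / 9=7 / 144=0.05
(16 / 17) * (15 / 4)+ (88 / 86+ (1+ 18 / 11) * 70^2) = 103911708 / 8041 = 12922.73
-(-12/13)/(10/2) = 12/65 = 0.18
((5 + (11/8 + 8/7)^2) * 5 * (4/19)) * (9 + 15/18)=10490495/89376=117.37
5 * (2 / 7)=10 / 7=1.43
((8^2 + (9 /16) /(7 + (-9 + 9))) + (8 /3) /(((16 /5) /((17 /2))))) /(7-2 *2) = 23.72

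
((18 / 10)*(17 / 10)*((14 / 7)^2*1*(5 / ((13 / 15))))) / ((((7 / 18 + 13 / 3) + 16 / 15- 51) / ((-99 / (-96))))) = -681615 / 423176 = -1.61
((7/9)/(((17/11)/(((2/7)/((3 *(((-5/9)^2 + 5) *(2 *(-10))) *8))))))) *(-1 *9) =297/584800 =0.00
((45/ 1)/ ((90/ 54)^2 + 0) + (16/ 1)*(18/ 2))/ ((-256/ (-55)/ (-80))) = -44055/ 16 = -2753.44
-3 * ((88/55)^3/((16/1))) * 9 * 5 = -34.56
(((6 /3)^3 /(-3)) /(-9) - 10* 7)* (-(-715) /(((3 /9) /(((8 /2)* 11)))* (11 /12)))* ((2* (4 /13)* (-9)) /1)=39747840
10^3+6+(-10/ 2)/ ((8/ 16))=996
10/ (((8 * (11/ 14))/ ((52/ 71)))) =910/ 781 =1.17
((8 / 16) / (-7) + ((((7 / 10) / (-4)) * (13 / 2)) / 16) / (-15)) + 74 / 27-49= -56035867 / 1209600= -46.33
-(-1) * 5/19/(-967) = -5/18373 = -0.00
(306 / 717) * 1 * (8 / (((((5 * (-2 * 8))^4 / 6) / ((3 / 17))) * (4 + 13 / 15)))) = 81 / 4466432000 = 0.00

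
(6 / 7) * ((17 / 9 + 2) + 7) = 28 / 3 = 9.33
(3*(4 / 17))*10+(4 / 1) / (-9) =1012 / 153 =6.61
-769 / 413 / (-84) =769 / 34692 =0.02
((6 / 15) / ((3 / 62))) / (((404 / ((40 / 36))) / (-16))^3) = -1587200 / 2253268287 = -0.00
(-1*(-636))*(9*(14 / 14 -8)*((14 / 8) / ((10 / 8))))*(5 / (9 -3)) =-46746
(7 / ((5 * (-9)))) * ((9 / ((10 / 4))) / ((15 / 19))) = -266 / 375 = -0.71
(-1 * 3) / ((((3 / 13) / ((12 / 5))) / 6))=-936 / 5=-187.20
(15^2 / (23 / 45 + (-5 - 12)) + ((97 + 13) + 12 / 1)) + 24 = 98207 / 742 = 132.35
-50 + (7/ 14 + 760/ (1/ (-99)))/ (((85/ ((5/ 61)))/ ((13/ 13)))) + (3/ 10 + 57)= -338347/ 5185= -65.25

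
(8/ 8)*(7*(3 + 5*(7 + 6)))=476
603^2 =363609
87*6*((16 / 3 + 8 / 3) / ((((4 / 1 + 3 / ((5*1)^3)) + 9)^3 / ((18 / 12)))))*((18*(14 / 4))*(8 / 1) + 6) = 389970703125 / 269676572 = 1446.07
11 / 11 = 1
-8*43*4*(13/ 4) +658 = -3814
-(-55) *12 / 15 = 44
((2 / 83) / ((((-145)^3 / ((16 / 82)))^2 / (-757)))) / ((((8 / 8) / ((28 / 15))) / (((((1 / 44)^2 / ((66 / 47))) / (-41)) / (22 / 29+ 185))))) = 3984848 / 591530609743998703368046875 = 0.00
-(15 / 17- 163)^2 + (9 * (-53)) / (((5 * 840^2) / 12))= -744362573951 / 28322000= -26282.13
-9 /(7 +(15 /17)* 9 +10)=-153 /424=-0.36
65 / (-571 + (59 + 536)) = 65 / 24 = 2.71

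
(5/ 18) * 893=4465/ 18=248.06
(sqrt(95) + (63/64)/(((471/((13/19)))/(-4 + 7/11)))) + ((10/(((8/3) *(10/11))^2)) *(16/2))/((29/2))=284402211/304504640 + sqrt(95)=10.68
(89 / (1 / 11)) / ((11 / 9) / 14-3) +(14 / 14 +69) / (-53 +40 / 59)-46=-62060606 / 161847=-383.45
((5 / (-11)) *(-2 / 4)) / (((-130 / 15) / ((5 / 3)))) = -25 / 572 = -0.04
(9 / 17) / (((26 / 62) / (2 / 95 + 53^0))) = 27063 / 20995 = 1.29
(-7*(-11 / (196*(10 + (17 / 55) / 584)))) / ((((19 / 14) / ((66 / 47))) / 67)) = 2.72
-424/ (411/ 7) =-2968/ 411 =-7.22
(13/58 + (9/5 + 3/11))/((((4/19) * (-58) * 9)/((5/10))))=-139213/13321440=-0.01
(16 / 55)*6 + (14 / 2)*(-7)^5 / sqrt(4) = -6470503 / 110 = -58822.75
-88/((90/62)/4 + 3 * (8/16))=-992/21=-47.24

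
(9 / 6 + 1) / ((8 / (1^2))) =5 / 16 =0.31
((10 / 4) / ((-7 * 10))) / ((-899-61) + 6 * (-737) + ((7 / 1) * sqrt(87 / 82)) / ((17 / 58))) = 493 * sqrt(7134) / 1372840252440 + 10628553 / 1601646961180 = 0.00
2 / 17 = 0.12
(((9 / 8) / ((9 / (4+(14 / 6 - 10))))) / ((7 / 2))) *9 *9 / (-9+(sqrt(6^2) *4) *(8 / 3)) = -27 / 140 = -0.19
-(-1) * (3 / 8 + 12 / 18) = 25 / 24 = 1.04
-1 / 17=-0.06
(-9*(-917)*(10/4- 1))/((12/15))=123795/8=15474.38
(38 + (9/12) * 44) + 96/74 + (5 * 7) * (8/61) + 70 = 331525/2257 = 146.89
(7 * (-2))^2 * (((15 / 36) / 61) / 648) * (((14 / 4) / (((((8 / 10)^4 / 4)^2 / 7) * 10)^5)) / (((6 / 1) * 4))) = 83888895460404455661773681640625 / 209998915126730253007847424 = 399472.99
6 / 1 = 6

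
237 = 237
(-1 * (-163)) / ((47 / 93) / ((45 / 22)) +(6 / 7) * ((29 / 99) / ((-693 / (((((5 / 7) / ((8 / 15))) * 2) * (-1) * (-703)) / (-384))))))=2415912871680 / 3688336579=655.01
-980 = -980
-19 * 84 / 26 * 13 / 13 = -798 / 13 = -61.38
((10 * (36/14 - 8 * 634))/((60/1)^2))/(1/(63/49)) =-17743/980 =-18.11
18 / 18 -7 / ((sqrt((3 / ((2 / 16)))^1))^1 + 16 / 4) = 9 / 2 -7 * sqrt(6) / 4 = 0.21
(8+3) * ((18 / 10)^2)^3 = 5845851 / 15625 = 374.13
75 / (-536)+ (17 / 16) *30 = 8505 / 268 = 31.74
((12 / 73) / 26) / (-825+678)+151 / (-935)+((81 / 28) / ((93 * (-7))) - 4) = -22460177869 / 5391325940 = -4.17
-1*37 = -37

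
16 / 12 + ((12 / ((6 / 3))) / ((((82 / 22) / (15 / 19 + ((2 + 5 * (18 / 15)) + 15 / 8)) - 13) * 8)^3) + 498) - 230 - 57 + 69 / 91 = 170930150369382806342155 / 802144124839558195968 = 213.09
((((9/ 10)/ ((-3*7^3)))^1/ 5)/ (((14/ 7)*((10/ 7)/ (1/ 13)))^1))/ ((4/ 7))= -3/ 364000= -0.00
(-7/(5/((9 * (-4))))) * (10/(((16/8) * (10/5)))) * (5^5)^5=37550926208496093750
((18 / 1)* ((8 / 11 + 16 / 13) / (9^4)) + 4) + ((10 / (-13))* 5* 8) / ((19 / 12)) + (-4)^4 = 476499620 / 1980693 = 240.57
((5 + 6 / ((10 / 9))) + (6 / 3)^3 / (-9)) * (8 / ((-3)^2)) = 3424 / 405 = 8.45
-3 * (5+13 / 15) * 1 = -88 / 5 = -17.60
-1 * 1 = -1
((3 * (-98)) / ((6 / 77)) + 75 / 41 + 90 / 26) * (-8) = 16065512 / 533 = 30141.67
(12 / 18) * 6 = 4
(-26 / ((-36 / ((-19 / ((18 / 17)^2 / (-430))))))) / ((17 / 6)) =1857.58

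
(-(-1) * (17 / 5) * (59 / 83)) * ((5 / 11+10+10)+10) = 67201 / 913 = 73.60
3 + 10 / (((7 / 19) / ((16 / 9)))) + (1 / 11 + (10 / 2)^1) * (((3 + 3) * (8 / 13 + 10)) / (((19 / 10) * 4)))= 16076153 / 171171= 93.92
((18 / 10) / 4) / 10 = 0.04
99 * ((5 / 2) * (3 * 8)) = 5940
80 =80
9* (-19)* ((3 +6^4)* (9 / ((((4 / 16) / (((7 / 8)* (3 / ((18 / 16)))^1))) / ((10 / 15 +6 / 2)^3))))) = -919811508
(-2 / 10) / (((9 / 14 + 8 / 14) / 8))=-112 / 85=-1.32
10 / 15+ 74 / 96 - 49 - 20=-1081 / 16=-67.56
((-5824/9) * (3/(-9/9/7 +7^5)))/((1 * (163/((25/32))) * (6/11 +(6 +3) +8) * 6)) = -0.00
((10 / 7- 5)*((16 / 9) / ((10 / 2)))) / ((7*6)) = -40 / 1323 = -0.03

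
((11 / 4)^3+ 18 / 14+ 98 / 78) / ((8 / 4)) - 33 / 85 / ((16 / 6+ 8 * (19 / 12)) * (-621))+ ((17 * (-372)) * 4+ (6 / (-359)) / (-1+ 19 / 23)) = -4754120829410493 / 188027082880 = -25284.23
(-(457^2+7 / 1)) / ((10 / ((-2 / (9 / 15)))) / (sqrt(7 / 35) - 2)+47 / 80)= -55021024640 / 555571+4010035200*sqrt(5) / 555571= -82895.46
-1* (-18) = 18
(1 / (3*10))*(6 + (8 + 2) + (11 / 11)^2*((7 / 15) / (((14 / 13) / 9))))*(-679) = -135121 / 300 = -450.40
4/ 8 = 1/ 2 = 0.50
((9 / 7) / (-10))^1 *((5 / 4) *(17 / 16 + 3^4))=-11817 / 896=-13.19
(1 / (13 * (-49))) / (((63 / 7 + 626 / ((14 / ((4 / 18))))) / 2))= -18 / 108563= -0.00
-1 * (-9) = 9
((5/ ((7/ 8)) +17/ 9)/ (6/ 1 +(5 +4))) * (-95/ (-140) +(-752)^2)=7584548749/ 26460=286642.05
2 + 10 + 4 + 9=25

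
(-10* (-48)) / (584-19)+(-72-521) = -66913 / 113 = -592.15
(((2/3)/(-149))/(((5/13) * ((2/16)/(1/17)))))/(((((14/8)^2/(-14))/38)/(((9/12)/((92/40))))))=126464/407813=0.31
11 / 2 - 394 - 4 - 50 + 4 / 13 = -11497 / 26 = -442.19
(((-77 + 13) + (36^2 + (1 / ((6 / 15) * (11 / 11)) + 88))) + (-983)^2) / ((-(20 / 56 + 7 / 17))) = -230291537 / 183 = -1258423.70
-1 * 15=-15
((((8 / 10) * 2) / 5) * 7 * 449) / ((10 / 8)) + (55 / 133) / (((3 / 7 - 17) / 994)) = 107417877 / 137750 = 779.80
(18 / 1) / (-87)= -6 / 29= -0.21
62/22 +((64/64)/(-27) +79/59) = 72197/17523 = 4.12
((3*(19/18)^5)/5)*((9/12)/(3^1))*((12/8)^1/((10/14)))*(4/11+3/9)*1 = 398651939/1385683200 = 0.29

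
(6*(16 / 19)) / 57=32 / 361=0.09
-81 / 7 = -11.57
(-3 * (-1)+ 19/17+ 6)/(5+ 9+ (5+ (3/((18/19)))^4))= 0.08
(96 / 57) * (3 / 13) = 96 / 247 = 0.39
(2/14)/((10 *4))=0.00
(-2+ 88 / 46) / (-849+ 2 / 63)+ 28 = 34444466 / 1230155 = 28.00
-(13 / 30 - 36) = 1067 / 30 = 35.57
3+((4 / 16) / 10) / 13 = 1561 / 520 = 3.00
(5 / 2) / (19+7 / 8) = 20 / 159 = 0.13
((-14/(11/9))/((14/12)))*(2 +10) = -1296/11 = -117.82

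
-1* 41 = -41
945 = 945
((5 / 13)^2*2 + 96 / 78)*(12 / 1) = 3096 / 169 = 18.32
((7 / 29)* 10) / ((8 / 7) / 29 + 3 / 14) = 9.51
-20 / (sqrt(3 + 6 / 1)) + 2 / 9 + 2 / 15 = -284 / 45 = -6.31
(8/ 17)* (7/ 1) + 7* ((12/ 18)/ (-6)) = 385/ 153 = 2.52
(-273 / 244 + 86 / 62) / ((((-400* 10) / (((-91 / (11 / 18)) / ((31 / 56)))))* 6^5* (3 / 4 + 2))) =1292473 / 1532118456000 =0.00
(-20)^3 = -8000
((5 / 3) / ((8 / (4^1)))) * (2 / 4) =5 / 12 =0.42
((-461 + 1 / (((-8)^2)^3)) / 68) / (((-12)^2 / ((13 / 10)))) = -1571028979 / 25669140480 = -0.06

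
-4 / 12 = -0.33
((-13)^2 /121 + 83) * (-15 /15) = -10212 /121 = -84.40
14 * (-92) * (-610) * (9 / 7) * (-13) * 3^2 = -118188720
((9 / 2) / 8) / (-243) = -1 / 432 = -0.00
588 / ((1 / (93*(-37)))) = -2023308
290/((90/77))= 2233/9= 248.11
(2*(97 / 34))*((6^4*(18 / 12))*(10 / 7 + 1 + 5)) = 9805536 / 119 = 82399.46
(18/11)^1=1.64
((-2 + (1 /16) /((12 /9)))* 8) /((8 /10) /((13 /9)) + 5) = -8125 /2888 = -2.81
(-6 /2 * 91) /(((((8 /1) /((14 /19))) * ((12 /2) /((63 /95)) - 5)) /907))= -36398817 /6460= -5634.49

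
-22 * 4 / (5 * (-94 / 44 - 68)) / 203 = 1936 / 1566145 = 0.00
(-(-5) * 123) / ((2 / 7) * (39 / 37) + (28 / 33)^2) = 173461365 / 287998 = 602.30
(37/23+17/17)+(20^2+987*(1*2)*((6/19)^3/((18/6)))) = 66783284/157757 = 423.33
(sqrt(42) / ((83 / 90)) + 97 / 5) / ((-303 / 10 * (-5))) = 60 * sqrt(42) / 8383 + 194 / 1515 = 0.17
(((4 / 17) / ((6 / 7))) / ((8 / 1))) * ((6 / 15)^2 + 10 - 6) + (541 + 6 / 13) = 8977091 / 16575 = 541.60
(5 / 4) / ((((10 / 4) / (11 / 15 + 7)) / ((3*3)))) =174 / 5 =34.80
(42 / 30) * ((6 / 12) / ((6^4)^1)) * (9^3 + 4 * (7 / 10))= 0.40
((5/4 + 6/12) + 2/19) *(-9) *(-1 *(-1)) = -1269/76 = -16.70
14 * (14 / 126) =14 / 9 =1.56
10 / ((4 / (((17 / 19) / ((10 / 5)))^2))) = 1445 / 2888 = 0.50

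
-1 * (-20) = 20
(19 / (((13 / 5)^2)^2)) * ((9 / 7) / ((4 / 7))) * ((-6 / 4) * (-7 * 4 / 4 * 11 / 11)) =9.82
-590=-590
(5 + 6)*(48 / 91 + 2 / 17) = 10978 / 1547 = 7.10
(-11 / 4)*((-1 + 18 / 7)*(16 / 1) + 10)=-96.64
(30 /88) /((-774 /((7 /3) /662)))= -35 /22545072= -0.00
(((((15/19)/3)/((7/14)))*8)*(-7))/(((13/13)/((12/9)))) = -39.30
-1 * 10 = -10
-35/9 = -3.89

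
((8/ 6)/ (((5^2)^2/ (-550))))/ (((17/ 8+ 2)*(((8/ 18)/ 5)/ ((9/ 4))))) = -36/ 5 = -7.20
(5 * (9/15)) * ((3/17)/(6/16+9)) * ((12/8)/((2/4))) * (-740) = -10656/85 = -125.36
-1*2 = -2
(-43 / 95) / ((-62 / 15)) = 129 / 1178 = 0.11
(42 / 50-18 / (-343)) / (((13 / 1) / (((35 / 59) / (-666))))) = -2551 / 41717130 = -0.00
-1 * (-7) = 7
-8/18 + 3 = 23/9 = 2.56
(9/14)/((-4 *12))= -0.01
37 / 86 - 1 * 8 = -651 / 86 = -7.57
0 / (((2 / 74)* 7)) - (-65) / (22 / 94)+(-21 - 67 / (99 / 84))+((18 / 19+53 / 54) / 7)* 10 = 8004257 / 39501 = 202.63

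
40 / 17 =2.35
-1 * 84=-84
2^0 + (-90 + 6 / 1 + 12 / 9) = -245 / 3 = -81.67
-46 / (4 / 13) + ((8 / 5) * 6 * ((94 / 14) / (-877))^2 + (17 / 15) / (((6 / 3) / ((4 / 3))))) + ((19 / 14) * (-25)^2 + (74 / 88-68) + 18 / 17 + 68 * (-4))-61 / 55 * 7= 448569373398217 / 1268555224860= 353.61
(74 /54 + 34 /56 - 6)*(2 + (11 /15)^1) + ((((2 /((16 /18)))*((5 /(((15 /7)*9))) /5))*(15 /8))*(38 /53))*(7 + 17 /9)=-5770193 /601020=-9.60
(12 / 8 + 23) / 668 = 49 / 1336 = 0.04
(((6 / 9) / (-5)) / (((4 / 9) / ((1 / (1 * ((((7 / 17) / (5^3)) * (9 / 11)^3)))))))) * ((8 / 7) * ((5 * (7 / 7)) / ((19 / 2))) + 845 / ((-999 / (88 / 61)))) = 1418362181500 / 13786412787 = 102.88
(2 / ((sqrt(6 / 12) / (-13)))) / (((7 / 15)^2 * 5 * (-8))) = 585 * sqrt(2) / 196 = 4.22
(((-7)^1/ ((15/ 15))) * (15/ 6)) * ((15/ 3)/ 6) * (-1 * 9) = 525/ 4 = 131.25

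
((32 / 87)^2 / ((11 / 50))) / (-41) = -51200 / 3413619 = -0.01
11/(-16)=-11/16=-0.69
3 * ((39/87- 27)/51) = -770/493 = -1.56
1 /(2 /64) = 32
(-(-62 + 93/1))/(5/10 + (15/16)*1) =-21.57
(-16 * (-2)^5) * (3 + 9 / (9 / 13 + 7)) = 2135.04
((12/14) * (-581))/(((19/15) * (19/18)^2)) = -2420280/6859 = -352.86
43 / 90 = 0.48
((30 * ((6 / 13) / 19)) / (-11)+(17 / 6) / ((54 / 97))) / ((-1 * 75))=-0.07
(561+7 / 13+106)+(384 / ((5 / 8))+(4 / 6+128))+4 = 275848 / 195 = 1414.61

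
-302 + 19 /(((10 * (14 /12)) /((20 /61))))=-128726 /427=-301.47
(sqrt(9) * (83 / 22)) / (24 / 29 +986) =7221 / 629596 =0.01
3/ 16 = 0.19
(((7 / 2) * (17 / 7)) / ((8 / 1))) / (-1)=-17 / 16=-1.06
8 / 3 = 2.67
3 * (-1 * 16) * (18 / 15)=-288 / 5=-57.60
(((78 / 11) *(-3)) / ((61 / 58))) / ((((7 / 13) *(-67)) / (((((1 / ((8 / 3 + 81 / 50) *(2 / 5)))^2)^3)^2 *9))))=12280185452022124081850051879882812500 / 1571907687788028020140285937676767967899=0.01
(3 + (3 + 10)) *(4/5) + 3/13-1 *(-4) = 17.03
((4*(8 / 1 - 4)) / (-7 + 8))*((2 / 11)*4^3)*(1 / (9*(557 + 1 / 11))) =128 / 3447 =0.04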